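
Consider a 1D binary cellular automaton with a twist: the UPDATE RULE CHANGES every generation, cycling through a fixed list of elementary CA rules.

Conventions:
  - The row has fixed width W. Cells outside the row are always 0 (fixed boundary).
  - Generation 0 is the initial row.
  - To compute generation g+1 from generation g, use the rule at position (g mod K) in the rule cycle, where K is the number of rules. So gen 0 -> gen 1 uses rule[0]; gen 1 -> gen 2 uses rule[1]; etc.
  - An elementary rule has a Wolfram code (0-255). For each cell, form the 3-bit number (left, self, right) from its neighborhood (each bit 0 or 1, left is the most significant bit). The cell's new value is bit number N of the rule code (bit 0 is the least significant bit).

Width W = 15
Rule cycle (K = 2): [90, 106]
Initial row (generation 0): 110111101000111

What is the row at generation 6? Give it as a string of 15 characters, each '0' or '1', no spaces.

Gen 0: 110111101000111
Gen 1 (rule 90): 110100100101101
Gen 2 (rule 106): 111001001011110
Gen 3 (rule 90): 101110110010011
Gen 4 (rule 106): 011011110100111
Gen 5 (rule 90): 111010010011101
Gen 6 (rule 106): 101100100110110

Answer: 101100100110110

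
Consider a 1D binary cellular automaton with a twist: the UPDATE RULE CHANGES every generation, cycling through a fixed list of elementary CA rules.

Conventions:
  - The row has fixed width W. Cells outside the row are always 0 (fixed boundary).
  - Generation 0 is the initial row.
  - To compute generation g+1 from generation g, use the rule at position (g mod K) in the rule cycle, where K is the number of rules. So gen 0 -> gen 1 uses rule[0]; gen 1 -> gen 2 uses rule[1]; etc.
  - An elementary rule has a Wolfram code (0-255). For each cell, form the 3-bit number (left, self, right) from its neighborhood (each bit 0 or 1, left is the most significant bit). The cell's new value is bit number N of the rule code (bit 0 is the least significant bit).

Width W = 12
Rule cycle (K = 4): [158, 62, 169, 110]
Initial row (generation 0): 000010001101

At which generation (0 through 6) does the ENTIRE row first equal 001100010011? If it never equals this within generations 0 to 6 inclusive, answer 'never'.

Gen 0: 000010001101
Gen 1 (rule 158): 000111011001
Gen 2 (rule 62): 001100110111
Gen 3 (rule 169): 101000101110
Gen 4 (rule 110): 111001111010
Gen 5 (rule 158): 110111110011
Gen 6 (rule 62): 101100001110

Answer: never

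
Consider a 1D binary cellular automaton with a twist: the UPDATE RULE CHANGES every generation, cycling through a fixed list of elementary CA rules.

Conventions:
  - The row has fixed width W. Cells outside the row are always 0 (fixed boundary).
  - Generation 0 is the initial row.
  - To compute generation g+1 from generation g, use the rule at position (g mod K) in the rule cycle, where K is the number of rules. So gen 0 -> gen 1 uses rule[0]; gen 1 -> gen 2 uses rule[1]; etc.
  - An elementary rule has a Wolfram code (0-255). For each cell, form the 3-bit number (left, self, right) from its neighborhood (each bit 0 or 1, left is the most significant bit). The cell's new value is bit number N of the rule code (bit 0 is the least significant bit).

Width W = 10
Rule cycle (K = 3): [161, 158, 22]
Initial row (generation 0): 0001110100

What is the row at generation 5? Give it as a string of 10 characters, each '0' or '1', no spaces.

Gen 0: 0001110100
Gen 1 (rule 161): 1100101001
Gen 2 (rule 158): 1011101111
Gen 3 (rule 22): 1000000000
Gen 4 (rule 161): 0011111111
Gen 5 (rule 158): 0111111110

Answer: 0111111110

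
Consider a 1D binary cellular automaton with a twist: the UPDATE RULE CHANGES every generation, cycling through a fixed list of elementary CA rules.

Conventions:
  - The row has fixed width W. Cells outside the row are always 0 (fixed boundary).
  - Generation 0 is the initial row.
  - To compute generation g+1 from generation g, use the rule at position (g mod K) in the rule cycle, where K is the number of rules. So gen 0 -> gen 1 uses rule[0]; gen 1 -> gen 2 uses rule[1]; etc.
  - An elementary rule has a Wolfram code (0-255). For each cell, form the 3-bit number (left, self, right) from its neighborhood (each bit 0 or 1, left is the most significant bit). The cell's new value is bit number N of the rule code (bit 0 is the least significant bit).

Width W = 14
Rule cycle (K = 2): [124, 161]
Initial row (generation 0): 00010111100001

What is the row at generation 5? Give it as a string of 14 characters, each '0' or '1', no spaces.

Gen 0: 00010111100001
Gen 1 (rule 124): 00011100110001
Gen 2 (rule 161): 11001000000100
Gen 3 (rule 124): 11101100000110
Gen 4 (rule 161): 01010001110000
Gen 5 (rule 124): 01111001011000

Answer: 01111001011000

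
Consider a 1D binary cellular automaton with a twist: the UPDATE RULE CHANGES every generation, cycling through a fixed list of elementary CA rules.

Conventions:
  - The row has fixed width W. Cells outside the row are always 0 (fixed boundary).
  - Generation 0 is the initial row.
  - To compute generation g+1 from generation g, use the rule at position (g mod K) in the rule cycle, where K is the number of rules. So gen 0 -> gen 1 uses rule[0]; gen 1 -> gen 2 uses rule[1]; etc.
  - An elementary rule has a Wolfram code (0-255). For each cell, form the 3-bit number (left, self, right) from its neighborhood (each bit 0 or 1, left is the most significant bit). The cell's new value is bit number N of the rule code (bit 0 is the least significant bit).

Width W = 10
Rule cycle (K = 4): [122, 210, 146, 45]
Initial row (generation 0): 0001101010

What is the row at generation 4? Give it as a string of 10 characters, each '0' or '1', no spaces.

Gen 0: 0001101010
Gen 1 (rule 122): 0011110101
Gen 2 (rule 210): 0101110000
Gen 3 (rule 146): 1000101000
Gen 4 (rule 45): 1010111011

Answer: 1010111011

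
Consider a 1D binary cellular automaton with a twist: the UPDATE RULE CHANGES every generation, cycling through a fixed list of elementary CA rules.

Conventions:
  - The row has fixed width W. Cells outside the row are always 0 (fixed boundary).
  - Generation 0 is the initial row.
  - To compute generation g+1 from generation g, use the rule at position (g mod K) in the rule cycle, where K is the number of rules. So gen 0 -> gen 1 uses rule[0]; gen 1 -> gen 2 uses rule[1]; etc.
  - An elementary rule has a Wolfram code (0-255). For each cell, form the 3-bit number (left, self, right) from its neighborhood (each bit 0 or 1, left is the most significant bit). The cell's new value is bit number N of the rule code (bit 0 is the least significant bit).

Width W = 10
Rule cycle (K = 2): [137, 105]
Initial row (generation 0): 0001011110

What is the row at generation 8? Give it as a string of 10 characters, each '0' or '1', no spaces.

Answer: 0000101011

Derivation:
Gen 0: 0001011110
Gen 1 (rule 137): 1100011100
Gen 2 (rule 105): 1101010101
Gen 3 (rule 137): 1000000000
Gen 4 (rule 105): 0011111111
Gen 5 (rule 137): 1011111110
Gen 6 (rule 105): 0110000010
Gen 7 (rule 137): 0100111000
Gen 8 (rule 105): 0000101011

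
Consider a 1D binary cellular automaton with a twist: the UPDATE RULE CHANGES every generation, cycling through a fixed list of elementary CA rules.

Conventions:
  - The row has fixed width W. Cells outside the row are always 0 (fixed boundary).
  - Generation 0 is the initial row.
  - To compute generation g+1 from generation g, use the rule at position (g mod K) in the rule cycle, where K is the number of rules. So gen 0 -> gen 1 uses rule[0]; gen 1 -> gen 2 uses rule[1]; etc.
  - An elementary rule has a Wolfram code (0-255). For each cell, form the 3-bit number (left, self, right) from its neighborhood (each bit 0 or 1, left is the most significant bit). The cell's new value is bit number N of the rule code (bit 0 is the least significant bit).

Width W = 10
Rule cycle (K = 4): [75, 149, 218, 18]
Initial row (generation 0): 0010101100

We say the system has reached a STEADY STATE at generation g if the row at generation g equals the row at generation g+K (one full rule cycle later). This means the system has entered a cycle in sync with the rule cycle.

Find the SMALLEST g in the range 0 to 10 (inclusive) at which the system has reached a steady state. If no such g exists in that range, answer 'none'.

Gen 0: 0010101100
Gen 1 (rule 75): 1100001101
Gen 2 (rule 149): 0011100001
Gen 3 (rule 218): 0111110010
Gen 4 (rule 18): 1000001101
Gen 5 (rule 75): 0011111100
Gen 6 (rule 149): 1001111011
Gen 7 (rule 218): 0111111011
Gen 8 (rule 18): 1000000000
Gen 9 (rule 75): 0011111111
Gen 10 (rule 149): 1001111110
Gen 11 (rule 218): 0111111111
Gen 12 (rule 18): 1000000000
Gen 13 (rule 75): 0011111111
Gen 14 (rule 149): 1001111110

Answer: 8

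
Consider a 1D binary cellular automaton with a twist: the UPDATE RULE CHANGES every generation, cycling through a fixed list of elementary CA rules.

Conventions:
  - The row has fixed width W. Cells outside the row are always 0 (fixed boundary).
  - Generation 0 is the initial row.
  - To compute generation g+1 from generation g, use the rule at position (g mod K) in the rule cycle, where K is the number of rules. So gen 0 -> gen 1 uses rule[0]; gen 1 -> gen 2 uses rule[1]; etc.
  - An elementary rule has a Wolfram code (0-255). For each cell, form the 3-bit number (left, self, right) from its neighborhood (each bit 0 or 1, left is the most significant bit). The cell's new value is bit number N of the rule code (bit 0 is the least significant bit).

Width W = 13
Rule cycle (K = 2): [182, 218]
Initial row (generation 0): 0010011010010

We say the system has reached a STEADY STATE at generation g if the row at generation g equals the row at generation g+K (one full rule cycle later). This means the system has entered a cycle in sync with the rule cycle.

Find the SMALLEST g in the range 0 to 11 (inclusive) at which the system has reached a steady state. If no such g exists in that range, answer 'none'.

Answer: 2

Derivation:
Gen 0: 0010011010010
Gen 1 (rule 182): 0111100111111
Gen 2 (rule 218): 1111111111111
Gen 3 (rule 182): 0111111111110
Gen 4 (rule 218): 1111111111111
Gen 5 (rule 182): 0111111111110
Gen 6 (rule 218): 1111111111111
Gen 7 (rule 182): 0111111111110
Gen 8 (rule 218): 1111111111111
Gen 9 (rule 182): 0111111111110
Gen 10 (rule 218): 1111111111111
Gen 11 (rule 182): 0111111111110
Gen 12 (rule 218): 1111111111111
Gen 13 (rule 182): 0111111111110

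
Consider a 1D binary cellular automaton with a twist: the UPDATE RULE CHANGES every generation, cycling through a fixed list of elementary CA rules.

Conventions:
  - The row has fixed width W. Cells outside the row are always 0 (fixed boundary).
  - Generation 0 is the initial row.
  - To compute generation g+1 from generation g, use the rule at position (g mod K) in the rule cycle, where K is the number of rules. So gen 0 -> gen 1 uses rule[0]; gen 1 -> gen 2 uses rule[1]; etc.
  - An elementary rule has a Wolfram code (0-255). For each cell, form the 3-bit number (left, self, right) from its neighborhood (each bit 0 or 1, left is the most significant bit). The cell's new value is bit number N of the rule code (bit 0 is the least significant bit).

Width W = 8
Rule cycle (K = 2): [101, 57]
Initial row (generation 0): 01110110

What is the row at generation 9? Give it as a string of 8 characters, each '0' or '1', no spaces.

Answer: 01000101

Derivation:
Gen 0: 01110110
Gen 1 (rule 101): 00011010
Gen 2 (rule 57): 11010101
Gen 3 (rule 101): 01111111
Gen 4 (rule 57): 01000000
Gen 5 (rule 101): 01011111
Gen 6 (rule 57): 00110000
Gen 7 (rule 101): 10010111
Gen 8 (rule 57): 01001100
Gen 9 (rule 101): 01000101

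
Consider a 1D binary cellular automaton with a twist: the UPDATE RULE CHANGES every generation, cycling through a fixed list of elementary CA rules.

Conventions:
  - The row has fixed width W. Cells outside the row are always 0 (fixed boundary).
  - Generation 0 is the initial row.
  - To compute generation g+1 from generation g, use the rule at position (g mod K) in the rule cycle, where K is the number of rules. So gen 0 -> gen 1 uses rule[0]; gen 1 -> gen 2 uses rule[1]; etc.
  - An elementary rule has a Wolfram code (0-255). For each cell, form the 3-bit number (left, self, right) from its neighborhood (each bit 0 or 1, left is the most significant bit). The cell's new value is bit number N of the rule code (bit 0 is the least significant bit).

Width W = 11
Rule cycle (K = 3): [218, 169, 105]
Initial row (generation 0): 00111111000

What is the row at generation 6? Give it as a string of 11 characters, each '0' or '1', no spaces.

Answer: 00000000000

Derivation:
Gen 0: 00111111000
Gen 1 (rule 218): 01111111100
Gen 2 (rule 169): 01111111001
Gen 3 (rule 105): 01000001000
Gen 4 (rule 218): 10100010100
Gen 5 (rule 169): 01001001001
Gen 6 (rule 105): 00000000000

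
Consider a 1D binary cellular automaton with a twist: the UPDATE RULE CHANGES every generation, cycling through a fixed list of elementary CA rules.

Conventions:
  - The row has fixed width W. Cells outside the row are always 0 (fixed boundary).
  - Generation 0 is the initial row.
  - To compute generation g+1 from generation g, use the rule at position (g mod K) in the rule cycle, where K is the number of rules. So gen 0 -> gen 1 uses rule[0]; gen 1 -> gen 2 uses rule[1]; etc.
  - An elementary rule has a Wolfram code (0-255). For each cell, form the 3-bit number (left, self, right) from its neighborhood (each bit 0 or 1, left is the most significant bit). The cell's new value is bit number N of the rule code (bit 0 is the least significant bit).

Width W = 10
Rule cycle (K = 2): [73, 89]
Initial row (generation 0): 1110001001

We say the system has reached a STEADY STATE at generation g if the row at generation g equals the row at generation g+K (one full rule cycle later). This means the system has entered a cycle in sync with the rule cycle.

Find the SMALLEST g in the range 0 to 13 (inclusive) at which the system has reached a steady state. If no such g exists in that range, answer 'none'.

Answer: 8

Derivation:
Gen 0: 1110001001
Gen 1 (rule 73): 1010100000
Gen 2 (rule 89): 0000011111
Gen 3 (rule 73): 1111010001
Gen 4 (rule 89): 1001001100
Gen 5 (rule 73): 0000001101
Gen 6 (rule 89): 1111101100
Gen 7 (rule 73): 1000101101
Gen 8 (rule 89): 0110001100
Gen 9 (rule 73): 0110101101
Gen 10 (rule 89): 0110001100
Gen 11 (rule 73): 0110101101
Gen 12 (rule 89): 0110001100
Gen 13 (rule 73): 0110101101
Gen 14 (rule 89): 0110001100
Gen 15 (rule 73): 0110101101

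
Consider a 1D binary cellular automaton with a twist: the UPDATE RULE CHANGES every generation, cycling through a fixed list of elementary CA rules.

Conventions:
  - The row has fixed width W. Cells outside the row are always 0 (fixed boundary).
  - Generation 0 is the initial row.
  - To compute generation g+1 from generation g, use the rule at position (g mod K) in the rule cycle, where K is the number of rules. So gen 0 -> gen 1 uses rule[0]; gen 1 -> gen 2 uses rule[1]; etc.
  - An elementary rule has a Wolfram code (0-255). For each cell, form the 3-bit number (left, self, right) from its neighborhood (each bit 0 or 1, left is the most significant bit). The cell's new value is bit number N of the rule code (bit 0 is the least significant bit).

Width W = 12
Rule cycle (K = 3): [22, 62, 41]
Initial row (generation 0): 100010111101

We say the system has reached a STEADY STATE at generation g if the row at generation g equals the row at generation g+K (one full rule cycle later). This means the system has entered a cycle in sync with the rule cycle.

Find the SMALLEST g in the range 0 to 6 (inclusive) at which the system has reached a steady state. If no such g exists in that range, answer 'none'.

Answer: none

Derivation:
Gen 0: 100010111101
Gen 1 (rule 22): 110110000001
Gen 2 (rule 62): 101101000011
Gen 3 (rule 41): 011010011010
Gen 4 (rule 22): 100011100011
Gen 5 (rule 62): 110110010110
Gen 6 (rule 41): 101100001100
Gen 7 (rule 22): 100010010010
Gen 8 (rule 62): 110111111111
Gen 9 (rule 41): 101100000000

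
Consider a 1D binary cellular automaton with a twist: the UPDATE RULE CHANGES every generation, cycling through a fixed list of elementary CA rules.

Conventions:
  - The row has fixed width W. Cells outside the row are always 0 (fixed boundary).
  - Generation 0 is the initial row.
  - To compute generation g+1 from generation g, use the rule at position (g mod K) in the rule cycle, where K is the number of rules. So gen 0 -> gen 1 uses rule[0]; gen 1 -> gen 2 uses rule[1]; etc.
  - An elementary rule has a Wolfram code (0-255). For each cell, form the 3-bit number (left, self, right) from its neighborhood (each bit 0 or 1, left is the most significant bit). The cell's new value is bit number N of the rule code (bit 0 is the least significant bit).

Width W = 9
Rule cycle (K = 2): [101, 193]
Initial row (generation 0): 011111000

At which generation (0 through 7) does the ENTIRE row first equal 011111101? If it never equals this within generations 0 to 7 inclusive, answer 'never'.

Answer: never

Derivation:
Gen 0: 011111000
Gen 1 (rule 101): 000001011
Gen 2 (rule 193): 111100001
Gen 3 (rule 101): 000101101
Gen 4 (rule 193): 110000100
Gen 5 (rule 101): 010110101
Gen 6 (rule 193): 000010000
Gen 7 (rule 101): 111010111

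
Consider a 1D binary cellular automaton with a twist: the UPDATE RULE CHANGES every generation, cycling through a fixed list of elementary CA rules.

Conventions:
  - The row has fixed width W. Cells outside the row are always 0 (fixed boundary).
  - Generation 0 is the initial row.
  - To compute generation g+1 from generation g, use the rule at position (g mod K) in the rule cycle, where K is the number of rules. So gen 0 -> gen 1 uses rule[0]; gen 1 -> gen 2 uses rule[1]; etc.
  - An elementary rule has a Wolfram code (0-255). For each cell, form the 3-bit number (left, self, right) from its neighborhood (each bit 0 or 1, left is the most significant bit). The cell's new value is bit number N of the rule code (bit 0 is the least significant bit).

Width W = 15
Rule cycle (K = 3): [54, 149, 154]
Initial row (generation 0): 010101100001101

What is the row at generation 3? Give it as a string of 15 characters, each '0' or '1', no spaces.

Gen 0: 010101100001101
Gen 1 (rule 54): 111110010010011
Gen 2 (rule 149): 011101011011000
Gen 3 (rule 154): 111000010010100

Answer: 111000010010100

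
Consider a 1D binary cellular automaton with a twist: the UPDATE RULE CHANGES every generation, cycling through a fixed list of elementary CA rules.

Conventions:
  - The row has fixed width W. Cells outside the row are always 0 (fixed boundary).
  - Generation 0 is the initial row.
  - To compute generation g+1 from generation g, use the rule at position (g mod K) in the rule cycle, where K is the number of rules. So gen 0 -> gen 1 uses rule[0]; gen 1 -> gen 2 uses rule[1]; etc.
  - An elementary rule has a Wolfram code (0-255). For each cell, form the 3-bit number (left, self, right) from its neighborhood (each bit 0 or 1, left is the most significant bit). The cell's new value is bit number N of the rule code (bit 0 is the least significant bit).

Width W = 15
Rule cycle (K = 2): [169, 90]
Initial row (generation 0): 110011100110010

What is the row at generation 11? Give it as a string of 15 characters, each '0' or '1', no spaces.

Gen 0: 110011100110010
Gen 1 (rule 169): 100011000100000
Gen 2 (rule 90): 010111101010000
Gen 3 (rule 169): 001111010100111
Gen 4 (rule 90): 011001000011101
Gen 5 (rule 169): 010000011011010
Gen 6 (rule 90): 101000111011001
Gen 7 (rule 169): 010010110110000
Gen 8 (rule 90): 101100110111000
Gen 9 (rule 169): 011000101110011
Gen 10 (rule 90): 111101001011111
Gen 11 (rule 169): 111010000111110

Answer: 111010000111110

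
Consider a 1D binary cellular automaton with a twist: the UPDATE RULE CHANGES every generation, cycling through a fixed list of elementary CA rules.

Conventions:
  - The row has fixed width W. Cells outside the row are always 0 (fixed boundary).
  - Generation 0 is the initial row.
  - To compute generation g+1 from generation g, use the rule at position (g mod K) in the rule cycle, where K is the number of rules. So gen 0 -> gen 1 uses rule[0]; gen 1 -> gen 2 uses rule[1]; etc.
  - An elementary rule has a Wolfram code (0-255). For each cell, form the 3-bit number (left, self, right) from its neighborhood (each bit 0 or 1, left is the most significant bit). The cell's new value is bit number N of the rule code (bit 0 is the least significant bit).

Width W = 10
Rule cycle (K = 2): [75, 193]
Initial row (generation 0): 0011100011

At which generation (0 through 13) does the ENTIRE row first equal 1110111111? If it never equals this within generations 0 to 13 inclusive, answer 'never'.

Gen 0: 0011100011
Gen 1 (rule 75): 1110101111
Gen 2 (rule 193): 0110000111
Gen 3 (rule 75): 1110111101
Gen 4 (rule 193): 0110011100
Gen 5 (rule 75): 1110110101
Gen 6 (rule 193): 0110010000
Gen 7 (rule 75): 1110100111
Gen 8 (rule 193): 0110000011
Gen 9 (rule 75): 1110111111
Gen 10 (rule 193): 0110011111
Gen 11 (rule 75): 1110110001
Gen 12 (rule 193): 0110010100
Gen 13 (rule 75): 1110100001

Answer: 9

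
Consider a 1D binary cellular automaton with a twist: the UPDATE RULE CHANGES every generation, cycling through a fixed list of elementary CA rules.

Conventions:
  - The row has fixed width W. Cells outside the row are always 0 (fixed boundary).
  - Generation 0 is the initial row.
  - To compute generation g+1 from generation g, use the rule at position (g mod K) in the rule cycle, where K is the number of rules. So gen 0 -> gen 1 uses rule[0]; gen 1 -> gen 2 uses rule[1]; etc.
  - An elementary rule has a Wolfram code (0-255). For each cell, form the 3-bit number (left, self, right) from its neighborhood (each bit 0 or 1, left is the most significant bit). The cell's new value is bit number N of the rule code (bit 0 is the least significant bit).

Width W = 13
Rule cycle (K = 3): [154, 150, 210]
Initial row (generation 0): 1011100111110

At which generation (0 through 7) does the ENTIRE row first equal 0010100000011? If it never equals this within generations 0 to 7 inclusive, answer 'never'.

Gen 0: 1011100111110
Gen 1 (rule 154): 0011011111101
Gen 2 (rule 150): 0100001111001
Gen 3 (rule 210): 1010010111110
Gen 4 (rule 154): 0001100111101
Gen 5 (rule 150): 0010011011001
Gen 6 (rule 210): 0101101001110
Gen 7 (rule 154): 1001000111101

Answer: never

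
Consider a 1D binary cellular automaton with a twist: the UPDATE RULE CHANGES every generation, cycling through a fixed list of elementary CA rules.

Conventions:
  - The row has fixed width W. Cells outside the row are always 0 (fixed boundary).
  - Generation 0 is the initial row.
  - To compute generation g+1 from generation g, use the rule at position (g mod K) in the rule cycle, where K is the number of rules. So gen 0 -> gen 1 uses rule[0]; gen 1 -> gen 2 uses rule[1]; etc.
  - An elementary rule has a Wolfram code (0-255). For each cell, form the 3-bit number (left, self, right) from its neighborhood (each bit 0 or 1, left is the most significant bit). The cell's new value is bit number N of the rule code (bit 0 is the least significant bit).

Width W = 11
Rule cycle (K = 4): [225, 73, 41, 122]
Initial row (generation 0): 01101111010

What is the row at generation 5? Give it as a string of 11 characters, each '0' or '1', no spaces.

Answer: 01111000010

Derivation:
Gen 0: 01101111010
Gen 1 (rule 225): 00110111100
Gen 2 (rule 73): 10110100101
Gen 3 (rule 41): 01101000010
Gen 4 (rule 122): 11110100101
Gen 5 (rule 225): 01111000010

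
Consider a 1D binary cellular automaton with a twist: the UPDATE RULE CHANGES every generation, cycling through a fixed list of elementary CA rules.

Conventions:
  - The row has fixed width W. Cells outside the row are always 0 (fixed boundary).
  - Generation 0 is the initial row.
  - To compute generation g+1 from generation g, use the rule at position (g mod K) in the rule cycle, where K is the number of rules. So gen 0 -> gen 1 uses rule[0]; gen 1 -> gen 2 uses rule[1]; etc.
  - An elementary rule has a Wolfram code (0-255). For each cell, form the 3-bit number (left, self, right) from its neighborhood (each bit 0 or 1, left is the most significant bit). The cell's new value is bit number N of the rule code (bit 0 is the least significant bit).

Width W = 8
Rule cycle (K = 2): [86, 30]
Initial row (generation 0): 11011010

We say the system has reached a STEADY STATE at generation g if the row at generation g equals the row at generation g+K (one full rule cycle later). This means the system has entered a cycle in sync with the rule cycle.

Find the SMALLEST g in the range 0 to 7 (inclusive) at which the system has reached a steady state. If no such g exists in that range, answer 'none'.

Answer: 7

Derivation:
Gen 0: 11011010
Gen 1 (rule 86): 01001011
Gen 2 (rule 30): 11111010
Gen 3 (rule 86): 00001011
Gen 4 (rule 30): 00011010
Gen 5 (rule 86): 00101011
Gen 6 (rule 30): 01101010
Gen 7 (rule 86): 10101011
Gen 8 (rule 30): 10101010
Gen 9 (rule 86): 10101011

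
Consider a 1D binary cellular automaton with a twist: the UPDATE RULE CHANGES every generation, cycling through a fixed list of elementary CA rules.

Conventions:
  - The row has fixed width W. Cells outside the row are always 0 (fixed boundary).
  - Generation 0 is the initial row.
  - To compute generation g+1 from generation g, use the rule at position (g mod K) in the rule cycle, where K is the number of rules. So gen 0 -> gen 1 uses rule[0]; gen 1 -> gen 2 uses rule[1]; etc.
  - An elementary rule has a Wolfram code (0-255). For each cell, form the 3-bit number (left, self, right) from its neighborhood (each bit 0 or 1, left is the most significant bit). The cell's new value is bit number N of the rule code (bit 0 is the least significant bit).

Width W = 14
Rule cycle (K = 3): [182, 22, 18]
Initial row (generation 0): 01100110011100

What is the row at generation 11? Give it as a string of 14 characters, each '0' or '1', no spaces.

Gen 0: 01100110011100
Gen 1 (rule 182): 10011001101010
Gen 2 (rule 22): 11100110001011
Gen 3 (rule 18): 00011001010000
Gen 4 (rule 182): 00100111111000
Gen 5 (rule 22): 01111000000100
Gen 6 (rule 18): 10000100001010
Gen 7 (rule 182): 11001110011111
Gen 8 (rule 22): 00110001100000
Gen 9 (rule 18): 01001010010000
Gen 10 (rule 182): 11111111111000
Gen 11 (rule 22): 00000000000100

Answer: 00000000000100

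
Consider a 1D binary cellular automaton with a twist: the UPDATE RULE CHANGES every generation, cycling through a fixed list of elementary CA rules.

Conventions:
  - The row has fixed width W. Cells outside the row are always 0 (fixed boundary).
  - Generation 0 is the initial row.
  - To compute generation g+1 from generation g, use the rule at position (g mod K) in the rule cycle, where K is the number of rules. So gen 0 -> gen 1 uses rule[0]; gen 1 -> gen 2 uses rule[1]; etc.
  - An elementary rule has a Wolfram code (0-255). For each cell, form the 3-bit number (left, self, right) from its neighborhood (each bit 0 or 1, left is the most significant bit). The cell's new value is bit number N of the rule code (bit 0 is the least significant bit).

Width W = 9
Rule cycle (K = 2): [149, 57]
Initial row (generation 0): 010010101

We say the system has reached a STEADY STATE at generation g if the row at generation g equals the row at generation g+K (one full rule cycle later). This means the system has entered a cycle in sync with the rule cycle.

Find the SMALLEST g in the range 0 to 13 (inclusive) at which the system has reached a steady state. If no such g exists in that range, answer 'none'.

Gen 0: 010010101
Gen 1 (rule 149): 011010101
Gen 2 (rule 57): 010101010
Gen 3 (rule 149): 010101011
Gen 4 (rule 57): 001010110
Gen 5 (rule 149): 101010001
Gen 6 (rule 57): 010101100
Gen 7 (rule 149): 010100011
Gen 8 (rule 57): 001011010
Gen 9 (rule 149): 101000011
Gen 10 (rule 57): 010111010
Gen 11 (rule 149): 010010011
Gen 12 (rule 57): 001001010
Gen 13 (rule 149): 101101011
Gen 14 (rule 57): 011010110
Gen 15 (rule 149): 000010001

Answer: none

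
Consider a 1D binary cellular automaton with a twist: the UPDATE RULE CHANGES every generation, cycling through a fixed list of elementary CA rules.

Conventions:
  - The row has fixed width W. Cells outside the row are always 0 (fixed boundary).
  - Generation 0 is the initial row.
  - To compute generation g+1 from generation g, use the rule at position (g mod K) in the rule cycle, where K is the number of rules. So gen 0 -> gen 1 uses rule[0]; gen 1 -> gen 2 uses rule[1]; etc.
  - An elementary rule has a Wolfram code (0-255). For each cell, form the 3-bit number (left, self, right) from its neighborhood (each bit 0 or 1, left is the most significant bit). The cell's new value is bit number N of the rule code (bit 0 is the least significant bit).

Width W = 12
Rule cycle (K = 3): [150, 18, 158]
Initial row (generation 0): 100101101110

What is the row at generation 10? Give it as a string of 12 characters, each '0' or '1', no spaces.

Gen 0: 100101101110
Gen 1 (rule 150): 111100000101
Gen 2 (rule 18): 000010001000
Gen 3 (rule 158): 000111011100
Gen 4 (rule 150): 001010001010
Gen 5 (rule 18): 010001010001
Gen 6 (rule 158): 111011011011
Gen 7 (rule 150): 010000000000
Gen 8 (rule 18): 101000000000
Gen 9 (rule 158): 101100000000
Gen 10 (rule 150): 100010000000

Answer: 100010000000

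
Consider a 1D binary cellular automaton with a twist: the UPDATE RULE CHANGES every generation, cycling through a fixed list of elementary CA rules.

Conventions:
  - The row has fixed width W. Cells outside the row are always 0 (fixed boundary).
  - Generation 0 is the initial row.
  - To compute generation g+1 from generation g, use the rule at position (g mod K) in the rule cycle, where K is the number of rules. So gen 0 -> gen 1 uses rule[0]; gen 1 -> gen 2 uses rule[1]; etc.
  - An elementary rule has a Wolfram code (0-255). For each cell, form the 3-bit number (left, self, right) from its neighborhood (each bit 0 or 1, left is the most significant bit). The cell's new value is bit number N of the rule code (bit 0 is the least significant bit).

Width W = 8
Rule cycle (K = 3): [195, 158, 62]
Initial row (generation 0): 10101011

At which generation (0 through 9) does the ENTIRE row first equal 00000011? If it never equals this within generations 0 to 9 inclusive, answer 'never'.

Answer: 2

Derivation:
Gen 0: 10101011
Gen 1 (rule 195): 00000001
Gen 2 (rule 158): 00000011
Gen 3 (rule 62): 00000110
Gen 4 (rule 195): 11111010
Gen 5 (rule 158): 11110011
Gen 6 (rule 62): 10001110
Gen 7 (rule 195): 00110110
Gen 8 (rule 158): 01100101
Gen 9 (rule 62): 11011111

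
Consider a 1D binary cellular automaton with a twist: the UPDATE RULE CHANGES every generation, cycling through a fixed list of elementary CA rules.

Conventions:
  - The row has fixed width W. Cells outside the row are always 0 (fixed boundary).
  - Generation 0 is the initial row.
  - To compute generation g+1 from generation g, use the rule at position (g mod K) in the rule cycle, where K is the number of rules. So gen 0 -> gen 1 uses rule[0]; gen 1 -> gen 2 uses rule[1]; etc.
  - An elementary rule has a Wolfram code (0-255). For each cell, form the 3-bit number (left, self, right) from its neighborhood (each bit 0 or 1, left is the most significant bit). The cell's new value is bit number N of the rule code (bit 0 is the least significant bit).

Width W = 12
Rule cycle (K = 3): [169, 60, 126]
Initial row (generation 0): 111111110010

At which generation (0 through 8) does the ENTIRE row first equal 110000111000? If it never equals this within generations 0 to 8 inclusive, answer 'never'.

Gen 0: 111111110010
Gen 1 (rule 169): 111111100000
Gen 2 (rule 60): 100000010000
Gen 3 (rule 126): 110000111000
Gen 4 (rule 169): 100110110011
Gen 5 (rule 60): 110101101010
Gen 6 (rule 126): 111111111111
Gen 7 (rule 169): 111111111110
Gen 8 (rule 60): 100000000001

Answer: 3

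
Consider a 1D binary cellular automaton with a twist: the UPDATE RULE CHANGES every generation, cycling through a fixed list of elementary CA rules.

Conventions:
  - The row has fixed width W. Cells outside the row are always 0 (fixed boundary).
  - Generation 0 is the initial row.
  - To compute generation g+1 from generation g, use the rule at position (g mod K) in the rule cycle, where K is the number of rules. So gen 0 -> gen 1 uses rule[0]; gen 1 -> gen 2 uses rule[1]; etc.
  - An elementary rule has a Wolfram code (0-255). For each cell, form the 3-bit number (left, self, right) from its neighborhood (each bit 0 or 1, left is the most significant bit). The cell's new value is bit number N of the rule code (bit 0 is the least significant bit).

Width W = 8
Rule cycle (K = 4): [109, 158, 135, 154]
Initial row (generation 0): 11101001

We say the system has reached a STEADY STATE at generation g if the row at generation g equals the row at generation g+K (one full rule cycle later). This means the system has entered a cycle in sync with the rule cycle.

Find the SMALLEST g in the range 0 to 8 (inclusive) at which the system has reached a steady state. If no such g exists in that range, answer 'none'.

Gen 0: 11101001
Gen 1 (rule 109): 10111001
Gen 2 (rule 158): 10110111
Gen 3 (rule 135): 10000010
Gen 4 (rule 154): 01000101
Gen 5 (rule 109): 01010111
Gen 6 (rule 158): 11010110
Gen 7 (rule 135): 00010000
Gen 8 (rule 154): 00101000
Gen 9 (rule 109): 10111011
Gen 10 (rule 158): 10110010
Gen 11 (rule 135): 10000110
Gen 12 (rule 154): 01001101

Answer: none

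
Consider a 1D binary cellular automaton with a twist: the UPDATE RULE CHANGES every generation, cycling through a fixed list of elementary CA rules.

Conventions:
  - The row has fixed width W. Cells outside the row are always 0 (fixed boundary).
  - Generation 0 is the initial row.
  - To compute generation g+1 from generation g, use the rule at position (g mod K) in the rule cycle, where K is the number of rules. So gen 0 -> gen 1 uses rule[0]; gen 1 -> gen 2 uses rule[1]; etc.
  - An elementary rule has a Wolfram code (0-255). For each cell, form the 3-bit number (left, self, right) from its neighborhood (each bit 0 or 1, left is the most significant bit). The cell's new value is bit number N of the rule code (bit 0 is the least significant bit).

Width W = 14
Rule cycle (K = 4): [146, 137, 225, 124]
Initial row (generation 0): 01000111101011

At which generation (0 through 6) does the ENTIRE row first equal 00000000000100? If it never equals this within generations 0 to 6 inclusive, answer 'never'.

Gen 0: 01000111101011
Gen 1 (rule 146): 10101011000000
Gen 2 (rule 137): 00000010011111
Gen 3 (rule 225): 11111000001111
Gen 4 (rule 124): 10001100001001
Gen 5 (rule 146): 01010010010110
Gen 6 (rule 137): 00000000000100

Answer: 6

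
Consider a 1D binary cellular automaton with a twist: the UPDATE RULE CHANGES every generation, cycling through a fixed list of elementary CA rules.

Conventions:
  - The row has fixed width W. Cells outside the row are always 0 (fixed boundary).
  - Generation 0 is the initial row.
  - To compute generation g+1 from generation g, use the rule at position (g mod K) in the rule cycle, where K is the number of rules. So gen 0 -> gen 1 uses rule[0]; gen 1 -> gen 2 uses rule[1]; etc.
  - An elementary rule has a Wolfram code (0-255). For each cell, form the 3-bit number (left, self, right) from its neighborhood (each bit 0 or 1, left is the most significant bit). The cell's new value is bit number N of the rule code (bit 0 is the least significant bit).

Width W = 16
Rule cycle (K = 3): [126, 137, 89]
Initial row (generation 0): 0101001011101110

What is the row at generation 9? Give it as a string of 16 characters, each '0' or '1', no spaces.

Gen 0: 0101001011101110
Gen 1 (rule 126): 1111111110111011
Gen 2 (rule 137): 1111111100110010
Gen 3 (rule 89): 1000000110111001
Gen 4 (rule 126): 1100001111101111
Gen 5 (rule 137): 1001101111001110
Gen 6 (rule 89): 0101101001101011
Gen 7 (rule 126): 1111111111111111
Gen 8 (rule 137): 1111111111111110
Gen 9 (rule 89): 1000000000000011

Answer: 1000000000000011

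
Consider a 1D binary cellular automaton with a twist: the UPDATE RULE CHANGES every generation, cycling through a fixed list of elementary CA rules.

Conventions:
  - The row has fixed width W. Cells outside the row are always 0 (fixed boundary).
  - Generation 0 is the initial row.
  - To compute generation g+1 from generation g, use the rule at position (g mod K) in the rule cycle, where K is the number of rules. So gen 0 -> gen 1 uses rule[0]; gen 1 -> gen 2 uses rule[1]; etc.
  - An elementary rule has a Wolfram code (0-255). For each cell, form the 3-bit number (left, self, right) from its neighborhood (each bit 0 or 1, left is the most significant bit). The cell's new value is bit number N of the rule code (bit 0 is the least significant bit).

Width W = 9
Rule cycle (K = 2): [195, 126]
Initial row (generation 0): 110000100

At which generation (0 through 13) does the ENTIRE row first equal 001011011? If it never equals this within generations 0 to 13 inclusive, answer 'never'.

Answer: never

Derivation:
Gen 0: 110000100
Gen 1 (rule 195): 010111001
Gen 2 (rule 126): 111101111
Gen 3 (rule 195): 011100111
Gen 4 (rule 126): 110111101
Gen 5 (rule 195): 010011100
Gen 6 (rule 126): 111110110
Gen 7 (rule 195): 011110010
Gen 8 (rule 126): 110011111
Gen 9 (rule 195): 010101111
Gen 10 (rule 126): 111111001
Gen 11 (rule 195): 011111010
Gen 12 (rule 126): 110001111
Gen 13 (rule 195): 010110111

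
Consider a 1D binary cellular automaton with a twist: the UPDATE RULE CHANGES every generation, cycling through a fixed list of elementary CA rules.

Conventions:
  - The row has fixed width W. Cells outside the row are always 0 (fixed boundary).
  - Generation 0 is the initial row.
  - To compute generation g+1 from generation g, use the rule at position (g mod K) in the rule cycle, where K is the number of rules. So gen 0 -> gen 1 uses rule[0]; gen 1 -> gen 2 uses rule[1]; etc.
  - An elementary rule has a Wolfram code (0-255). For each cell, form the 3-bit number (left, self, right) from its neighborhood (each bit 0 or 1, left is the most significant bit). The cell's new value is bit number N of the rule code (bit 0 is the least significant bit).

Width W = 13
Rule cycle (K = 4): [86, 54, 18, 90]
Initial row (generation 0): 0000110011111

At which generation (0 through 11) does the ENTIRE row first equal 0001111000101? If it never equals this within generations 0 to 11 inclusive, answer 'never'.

Answer: 8

Derivation:
Gen 0: 0000110011111
Gen 1 (rule 86): 0001011100001
Gen 2 (rule 54): 0011100010011
Gen 3 (rule 18): 0100010101100
Gen 4 (rule 90): 1010100001110
Gen 5 (rule 86): 1010110010011
Gen 6 (rule 54): 1111001111100
Gen 7 (rule 18): 0000110000010
Gen 8 (rule 90): 0001111000101
Gen 9 (rule 86): 0010001101101
Gen 10 (rule 54): 0111010010011
Gen 11 (rule 18): 1000001101100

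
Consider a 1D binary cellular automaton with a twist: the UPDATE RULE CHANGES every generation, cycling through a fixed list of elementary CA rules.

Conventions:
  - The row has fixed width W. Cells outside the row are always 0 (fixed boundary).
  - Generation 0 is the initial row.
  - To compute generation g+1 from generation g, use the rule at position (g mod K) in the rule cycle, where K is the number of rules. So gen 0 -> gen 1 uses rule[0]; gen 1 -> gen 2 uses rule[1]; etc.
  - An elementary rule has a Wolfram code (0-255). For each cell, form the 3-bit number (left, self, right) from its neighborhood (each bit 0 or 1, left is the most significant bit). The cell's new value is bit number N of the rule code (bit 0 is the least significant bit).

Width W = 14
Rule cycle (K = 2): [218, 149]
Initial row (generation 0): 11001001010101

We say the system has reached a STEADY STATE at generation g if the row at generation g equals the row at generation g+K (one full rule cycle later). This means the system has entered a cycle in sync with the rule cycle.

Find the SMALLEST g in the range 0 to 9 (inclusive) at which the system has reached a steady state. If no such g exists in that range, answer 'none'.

Answer: 9

Derivation:
Gen 0: 11001001010101
Gen 1 (rule 218): 11110110000000
Gen 2 (rule 149): 01100001111111
Gen 3 (rule 218): 11110011111111
Gen 4 (rule 149): 01101001111110
Gen 5 (rule 218): 11100111111111
Gen 6 (rule 149): 01010011111110
Gen 7 (rule 218): 10001111111111
Gen 8 (rule 149): 11100111111110
Gen 9 (rule 218): 11111111111111
Gen 10 (rule 149): 01111111111110
Gen 11 (rule 218): 11111111111111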